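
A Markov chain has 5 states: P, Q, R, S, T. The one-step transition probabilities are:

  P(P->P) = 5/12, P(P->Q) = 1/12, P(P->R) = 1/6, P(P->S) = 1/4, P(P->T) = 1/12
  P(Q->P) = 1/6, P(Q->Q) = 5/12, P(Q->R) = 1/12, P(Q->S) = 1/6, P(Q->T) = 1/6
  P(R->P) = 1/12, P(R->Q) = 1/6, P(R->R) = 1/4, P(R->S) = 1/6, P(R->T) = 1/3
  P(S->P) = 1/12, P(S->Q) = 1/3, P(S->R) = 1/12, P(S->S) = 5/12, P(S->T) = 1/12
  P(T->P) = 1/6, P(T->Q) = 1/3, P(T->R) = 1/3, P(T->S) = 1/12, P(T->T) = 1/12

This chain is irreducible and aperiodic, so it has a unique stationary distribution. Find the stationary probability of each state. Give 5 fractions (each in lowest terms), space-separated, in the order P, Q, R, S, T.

Answer: 911/5086 1451/5086 825/5086 574/2543 751/5086

Derivation:
The stationary distribution satisfies pi = pi * P, i.e.:
  pi_P = 5/12*pi_P + 1/6*pi_Q + 1/12*pi_R + 1/12*pi_S + 1/6*pi_T
  pi_Q = 1/12*pi_P + 5/12*pi_Q + 1/6*pi_R + 1/3*pi_S + 1/3*pi_T
  pi_R = 1/6*pi_P + 1/12*pi_Q + 1/4*pi_R + 1/12*pi_S + 1/3*pi_T
  pi_S = 1/4*pi_P + 1/6*pi_Q + 1/6*pi_R + 5/12*pi_S + 1/12*pi_T
  pi_T = 1/12*pi_P + 1/6*pi_Q + 1/3*pi_R + 1/12*pi_S + 1/12*pi_T
with normalization: pi_P + pi_Q + pi_R + pi_S + pi_T = 1.

Using the first 4 balance equations plus normalization, the linear system A*pi = b is:
  [-7/12, 1/6, 1/12, 1/12, 1/6] . pi = 0
  [1/12, -7/12, 1/6, 1/3, 1/3] . pi = 0
  [1/6, 1/12, -3/4, 1/12, 1/3] . pi = 0
  [1/4, 1/6, 1/6, -7/12, 1/12] . pi = 0
  [1, 1, 1, 1, 1] . pi = 1

Solving yields:
  pi_P = 911/5086
  pi_Q = 1451/5086
  pi_R = 825/5086
  pi_S = 574/2543
  pi_T = 751/5086

Verification (pi * P):
  911/5086*5/12 + 1451/5086*1/6 + 825/5086*1/12 + 574/2543*1/12 + 751/5086*1/6 = 911/5086 = pi_P  (ok)
  911/5086*1/12 + 1451/5086*5/12 + 825/5086*1/6 + 574/2543*1/3 + 751/5086*1/3 = 1451/5086 = pi_Q  (ok)
  911/5086*1/6 + 1451/5086*1/12 + 825/5086*1/4 + 574/2543*1/12 + 751/5086*1/3 = 825/5086 = pi_R  (ok)
  911/5086*1/4 + 1451/5086*1/6 + 825/5086*1/6 + 574/2543*5/12 + 751/5086*1/12 = 574/2543 = pi_S  (ok)
  911/5086*1/12 + 1451/5086*1/6 + 825/5086*1/3 + 574/2543*1/12 + 751/5086*1/12 = 751/5086 = pi_T  (ok)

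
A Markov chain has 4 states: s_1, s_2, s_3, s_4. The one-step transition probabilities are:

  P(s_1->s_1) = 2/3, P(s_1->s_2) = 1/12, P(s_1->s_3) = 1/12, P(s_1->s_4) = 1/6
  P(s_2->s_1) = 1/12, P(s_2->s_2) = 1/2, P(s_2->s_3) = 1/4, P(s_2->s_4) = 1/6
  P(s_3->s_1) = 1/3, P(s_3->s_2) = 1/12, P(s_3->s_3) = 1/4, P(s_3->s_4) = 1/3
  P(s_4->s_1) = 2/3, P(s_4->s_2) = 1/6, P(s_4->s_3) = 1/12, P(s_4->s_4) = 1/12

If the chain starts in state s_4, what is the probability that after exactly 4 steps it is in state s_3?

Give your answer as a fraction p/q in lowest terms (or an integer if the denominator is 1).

Computing P^4 by repeated multiplication:
P^1 =
  s_1: [2/3, 1/12, 1/12, 1/6]
  s_2: [1/12, 1/2, 1/4, 1/6]
  s_3: [1/3, 1/12, 1/4, 1/3]
  s_4: [2/3, 1/6, 1/12, 1/12]
P^2 =
  s_1: [85/144, 19/144, 1/9, 1/6]
  s_2: [7/24, 11/36, 5/24, 7/36]
  s_3: [77/144, 7/48, 5/36, 13/72]
  s_4: [13/24, 23/144, 1/8, 25/144]
P^3 =
  s_1: [955/1728, 263/1728, 107/864, 37/216]
  s_2: [181/432, 49/216, 73/432, 5/27]
  s_3: [925/1728, 275/1728, 113/864, 151/864]
  s_4: [919/1728, 71/432, 113/864, 299/1728]
P^4 =
  s_1: [3709/6912, 371/2304, 149/1152, 299/1728]
  s_2: [413/864, 167/864, 43/288, 155/864]
  s_3: [3665/6912, 1135/6912, 455/3456, 601/3456]
  s_4: [911/1728, 383/2304, 229/1728, 401/2304]

(P^4)[s_4 -> s_3] = 229/1728

Answer: 229/1728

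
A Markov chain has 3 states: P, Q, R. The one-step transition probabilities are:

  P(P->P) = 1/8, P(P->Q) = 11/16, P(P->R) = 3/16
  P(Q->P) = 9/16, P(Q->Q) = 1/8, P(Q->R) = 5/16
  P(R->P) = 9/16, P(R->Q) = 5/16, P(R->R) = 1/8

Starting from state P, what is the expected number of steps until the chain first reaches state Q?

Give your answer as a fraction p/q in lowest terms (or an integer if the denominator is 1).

Answer: 272/169

Derivation:
Let h_i = expected steps to first reach Q from state i.
Boundary: h_Q = 0.
First-step equations for the other states:
  h_P = 1 + 1/8*h_P + 11/16*h_Q + 3/16*h_R
  h_R = 1 + 9/16*h_P + 5/16*h_Q + 1/8*h_R

Substituting h_Q = 0 and rearranging gives the linear system (I - Q) h = 1:
  [7/8, -3/16] . (h_P, h_R) = 1
  [-9/16, 7/8] . (h_P, h_R) = 1

Solving yields:
  h_P = 272/169
  h_R = 368/169

Starting state is P, so the expected hitting time is h_P = 272/169.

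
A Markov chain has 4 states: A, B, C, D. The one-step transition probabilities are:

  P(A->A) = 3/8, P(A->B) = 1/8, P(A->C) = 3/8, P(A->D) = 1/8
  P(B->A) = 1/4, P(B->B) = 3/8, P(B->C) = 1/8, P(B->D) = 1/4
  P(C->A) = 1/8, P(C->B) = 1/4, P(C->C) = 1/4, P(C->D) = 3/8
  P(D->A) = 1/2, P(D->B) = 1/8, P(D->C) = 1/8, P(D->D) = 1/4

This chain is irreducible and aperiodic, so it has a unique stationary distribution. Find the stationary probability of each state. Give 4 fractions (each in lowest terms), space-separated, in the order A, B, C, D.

Answer: 67/209 43/209 49/209 50/209

Derivation:
The stationary distribution satisfies pi = pi * P, i.e.:
  pi_A = 3/8*pi_A + 1/4*pi_B + 1/8*pi_C + 1/2*pi_D
  pi_B = 1/8*pi_A + 3/8*pi_B + 1/4*pi_C + 1/8*pi_D
  pi_C = 3/8*pi_A + 1/8*pi_B + 1/4*pi_C + 1/8*pi_D
  pi_D = 1/8*pi_A + 1/4*pi_B + 3/8*pi_C + 1/4*pi_D
with normalization: pi_A + pi_B + pi_C + pi_D = 1.

Using the first 3 balance equations plus normalization, the linear system A*pi = b is:
  [-5/8, 1/4, 1/8, 1/2] . pi = 0
  [1/8, -5/8, 1/4, 1/8] . pi = 0
  [3/8, 1/8, -3/4, 1/8] . pi = 0
  [1, 1, 1, 1] . pi = 1

Solving yields:
  pi_A = 67/209
  pi_B = 43/209
  pi_C = 49/209
  pi_D = 50/209

Verification (pi * P):
  67/209*3/8 + 43/209*1/4 + 49/209*1/8 + 50/209*1/2 = 67/209 = pi_A  (ok)
  67/209*1/8 + 43/209*3/8 + 49/209*1/4 + 50/209*1/8 = 43/209 = pi_B  (ok)
  67/209*3/8 + 43/209*1/8 + 49/209*1/4 + 50/209*1/8 = 49/209 = pi_C  (ok)
  67/209*1/8 + 43/209*1/4 + 49/209*3/8 + 50/209*1/4 = 50/209 = pi_D  (ok)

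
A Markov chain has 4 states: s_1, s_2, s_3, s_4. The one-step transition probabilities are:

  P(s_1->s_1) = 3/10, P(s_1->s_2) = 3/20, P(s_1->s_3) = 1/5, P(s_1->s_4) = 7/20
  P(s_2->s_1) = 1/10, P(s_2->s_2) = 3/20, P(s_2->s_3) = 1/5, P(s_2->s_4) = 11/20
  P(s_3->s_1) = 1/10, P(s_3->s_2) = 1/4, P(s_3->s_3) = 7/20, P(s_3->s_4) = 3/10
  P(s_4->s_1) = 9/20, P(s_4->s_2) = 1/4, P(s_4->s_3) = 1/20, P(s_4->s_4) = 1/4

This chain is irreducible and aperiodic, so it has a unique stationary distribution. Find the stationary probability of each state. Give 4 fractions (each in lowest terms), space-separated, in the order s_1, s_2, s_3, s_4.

Answer: 289/1044 211/1044 106/609 634/1827

Derivation:
The stationary distribution satisfies pi = pi * P, i.e.:
  pi_s_1 = 3/10*pi_s_1 + 1/10*pi_s_2 + 1/10*pi_s_3 + 9/20*pi_s_4
  pi_s_2 = 3/20*pi_s_1 + 3/20*pi_s_2 + 1/4*pi_s_3 + 1/4*pi_s_4
  pi_s_3 = 1/5*pi_s_1 + 1/5*pi_s_2 + 7/20*pi_s_3 + 1/20*pi_s_4
  pi_s_4 = 7/20*pi_s_1 + 11/20*pi_s_2 + 3/10*pi_s_3 + 1/4*pi_s_4
with normalization: pi_s_1 + pi_s_2 + pi_s_3 + pi_s_4 = 1.

Using the first 3 balance equations plus normalization, the linear system A*pi = b is:
  [-7/10, 1/10, 1/10, 9/20] . pi = 0
  [3/20, -17/20, 1/4, 1/4] . pi = 0
  [1/5, 1/5, -13/20, 1/20] . pi = 0
  [1, 1, 1, 1] . pi = 1

Solving yields:
  pi_s_1 = 289/1044
  pi_s_2 = 211/1044
  pi_s_3 = 106/609
  pi_s_4 = 634/1827

Verification (pi * P):
  289/1044*3/10 + 211/1044*1/10 + 106/609*1/10 + 634/1827*9/20 = 289/1044 = pi_s_1  (ok)
  289/1044*3/20 + 211/1044*3/20 + 106/609*1/4 + 634/1827*1/4 = 211/1044 = pi_s_2  (ok)
  289/1044*1/5 + 211/1044*1/5 + 106/609*7/20 + 634/1827*1/20 = 106/609 = pi_s_3  (ok)
  289/1044*7/20 + 211/1044*11/20 + 106/609*3/10 + 634/1827*1/4 = 634/1827 = pi_s_4  (ok)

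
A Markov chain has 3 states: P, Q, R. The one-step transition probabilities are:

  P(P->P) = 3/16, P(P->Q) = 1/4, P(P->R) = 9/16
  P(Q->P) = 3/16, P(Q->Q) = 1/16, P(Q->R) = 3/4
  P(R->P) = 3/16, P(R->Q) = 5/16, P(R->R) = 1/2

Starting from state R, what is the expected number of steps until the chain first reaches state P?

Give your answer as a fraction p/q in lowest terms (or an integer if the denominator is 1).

Let h_i = expected steps to first reach P from state i.
Boundary: h_P = 0.
First-step equations for the other states:
  h_Q = 1 + 3/16*h_P + 1/16*h_Q + 3/4*h_R
  h_R = 1 + 3/16*h_P + 5/16*h_Q + 1/2*h_R

Substituting h_P = 0 and rearranging gives the linear system (I - Q) h = 1:
  [15/16, -3/4] . (h_Q, h_R) = 1
  [-5/16, 1/2] . (h_Q, h_R) = 1

Solving yields:
  h_Q = 16/3
  h_R = 16/3

Starting state is R, so the expected hitting time is h_R = 16/3.

Answer: 16/3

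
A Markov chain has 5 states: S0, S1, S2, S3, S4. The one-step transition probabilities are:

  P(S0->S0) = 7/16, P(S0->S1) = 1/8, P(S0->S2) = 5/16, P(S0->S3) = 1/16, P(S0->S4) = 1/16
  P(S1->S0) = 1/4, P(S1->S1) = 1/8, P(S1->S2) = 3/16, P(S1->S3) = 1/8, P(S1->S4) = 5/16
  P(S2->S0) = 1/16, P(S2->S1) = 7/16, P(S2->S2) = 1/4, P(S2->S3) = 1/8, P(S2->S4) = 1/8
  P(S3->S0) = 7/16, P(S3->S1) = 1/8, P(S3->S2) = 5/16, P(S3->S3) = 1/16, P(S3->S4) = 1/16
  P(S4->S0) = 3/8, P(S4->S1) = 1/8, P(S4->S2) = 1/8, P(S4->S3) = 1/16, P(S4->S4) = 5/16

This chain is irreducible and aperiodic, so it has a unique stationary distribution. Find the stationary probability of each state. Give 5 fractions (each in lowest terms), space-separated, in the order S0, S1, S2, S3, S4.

The stationary distribution satisfies pi = pi * P, i.e.:
  pi_S0 = 7/16*pi_S0 + 1/4*pi_S1 + 1/16*pi_S2 + 7/16*pi_S3 + 3/8*pi_S4
  pi_S1 = 1/8*pi_S0 + 1/8*pi_S1 + 7/16*pi_S2 + 1/8*pi_S3 + 1/8*pi_S4
  pi_S2 = 5/16*pi_S0 + 3/16*pi_S1 + 1/4*pi_S2 + 5/16*pi_S3 + 1/8*pi_S4
  pi_S3 = 1/16*pi_S0 + 1/8*pi_S1 + 1/8*pi_S2 + 1/16*pi_S3 + 1/16*pi_S4
  pi_S4 = 1/16*pi_S0 + 5/16*pi_S1 + 1/8*pi_S2 + 1/16*pi_S3 + 5/16*pi_S4
with normalization: pi_S0 + pi_S1 + pi_S2 + pi_S3 + pi_S4 = 1.

Using the first 4 balance equations plus normalization, the linear system A*pi = b is:
  [-9/16, 1/4, 1/16, 7/16, 3/8] . pi = 0
  [1/8, -7/8, 7/16, 1/8, 1/8] . pi = 0
  [5/16, 3/16, -3/4, 5/16, 1/8] . pi = 0
  [1/16, 1/8, 1/8, -15/16, 1/16] . pi = 0
  [1, 1, 1, 1, 1] . pi = 1

Solving yields:
  pi_S0 = 1857/6208
  pi_S1 = 233/1164
  pi_S2 = 70/291
  pi_S3 = 559/6208
  pi_S4 = 33/194

Verification (pi * P):
  1857/6208*7/16 + 233/1164*1/4 + 70/291*1/16 + 559/6208*7/16 + 33/194*3/8 = 1857/6208 = pi_S0  (ok)
  1857/6208*1/8 + 233/1164*1/8 + 70/291*7/16 + 559/6208*1/8 + 33/194*1/8 = 233/1164 = pi_S1  (ok)
  1857/6208*5/16 + 233/1164*3/16 + 70/291*1/4 + 559/6208*5/16 + 33/194*1/8 = 70/291 = pi_S2  (ok)
  1857/6208*1/16 + 233/1164*1/8 + 70/291*1/8 + 559/6208*1/16 + 33/194*1/16 = 559/6208 = pi_S3  (ok)
  1857/6208*1/16 + 233/1164*5/16 + 70/291*1/8 + 559/6208*1/16 + 33/194*5/16 = 33/194 = pi_S4  (ok)

Answer: 1857/6208 233/1164 70/291 559/6208 33/194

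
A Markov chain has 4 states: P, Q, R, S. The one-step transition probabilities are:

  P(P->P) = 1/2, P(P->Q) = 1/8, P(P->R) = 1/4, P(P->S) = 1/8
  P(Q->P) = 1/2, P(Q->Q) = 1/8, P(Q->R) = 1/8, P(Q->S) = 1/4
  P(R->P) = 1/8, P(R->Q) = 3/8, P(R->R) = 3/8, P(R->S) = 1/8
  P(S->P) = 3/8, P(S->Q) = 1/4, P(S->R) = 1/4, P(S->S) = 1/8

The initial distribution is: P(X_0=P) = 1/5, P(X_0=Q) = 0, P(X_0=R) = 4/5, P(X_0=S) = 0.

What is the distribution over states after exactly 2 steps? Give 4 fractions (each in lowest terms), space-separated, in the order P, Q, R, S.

Answer: 113/320 73/320 81/320 53/320

Derivation:
Propagating the distribution step by step (d_{t+1} = d_t * P):
d_0 = (P=1/5, Q=0, R=4/5, S=0)
  d_1[P] = 1/5*1/2 + 0*1/2 + 4/5*1/8 + 0*3/8 = 1/5
  d_1[Q] = 1/5*1/8 + 0*1/8 + 4/5*3/8 + 0*1/4 = 13/40
  d_1[R] = 1/5*1/4 + 0*1/8 + 4/5*3/8 + 0*1/4 = 7/20
  d_1[S] = 1/5*1/8 + 0*1/4 + 4/5*1/8 + 0*1/8 = 1/8
d_1 = (P=1/5, Q=13/40, R=7/20, S=1/8)
  d_2[P] = 1/5*1/2 + 13/40*1/2 + 7/20*1/8 + 1/8*3/8 = 113/320
  d_2[Q] = 1/5*1/8 + 13/40*1/8 + 7/20*3/8 + 1/8*1/4 = 73/320
  d_2[R] = 1/5*1/4 + 13/40*1/8 + 7/20*3/8 + 1/8*1/4 = 81/320
  d_2[S] = 1/5*1/8 + 13/40*1/4 + 7/20*1/8 + 1/8*1/8 = 53/320
d_2 = (P=113/320, Q=73/320, R=81/320, S=53/320)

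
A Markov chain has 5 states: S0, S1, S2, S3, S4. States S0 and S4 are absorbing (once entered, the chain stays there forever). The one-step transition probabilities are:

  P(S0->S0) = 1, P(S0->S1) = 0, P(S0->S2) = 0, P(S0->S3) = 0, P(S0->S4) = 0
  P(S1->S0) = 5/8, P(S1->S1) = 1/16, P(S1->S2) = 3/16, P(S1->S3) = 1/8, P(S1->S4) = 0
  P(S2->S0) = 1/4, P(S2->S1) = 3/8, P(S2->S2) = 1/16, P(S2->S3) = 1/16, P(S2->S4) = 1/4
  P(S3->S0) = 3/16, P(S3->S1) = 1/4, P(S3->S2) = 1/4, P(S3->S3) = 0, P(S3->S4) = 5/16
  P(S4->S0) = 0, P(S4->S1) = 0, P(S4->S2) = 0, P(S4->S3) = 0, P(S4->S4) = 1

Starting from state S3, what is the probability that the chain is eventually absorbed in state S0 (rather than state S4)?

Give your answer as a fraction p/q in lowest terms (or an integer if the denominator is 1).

Let a_i = P(absorbed in S0 | start in state i).
Boundary conditions: a_S0 = 1, a_S4 = 0.
For each transient state i, a_i = sum_j P(i->j) * a_j:
  a_S1 = 5/8*a_S0 + 1/16*a_S1 + 3/16*a_S2 + 1/8*a_S3 + 0*a_S4
  a_S2 = 1/4*a_S0 + 3/8*a_S1 + 1/16*a_S2 + 1/16*a_S3 + 1/4*a_S4
  a_S3 = 3/16*a_S0 + 1/4*a_S1 + 1/4*a_S2 + 0*a_S3 + 5/16*a_S4

Substituting a_S0 = 1 and a_S4 = 0, rearrange to (I - Q) a = r where r[i] = P(i -> S0):
  [15/16, -3/16, -1/8] . (a_S1, a_S2, a_S3) = 5/8
  [-3/8, 15/16, -1/16] . (a_S1, a_S2, a_S3) = 1/4
  [-1/4, -1/4, 1] . (a_S1, a_S2, a_S3) = 3/16

Solving yields:
  a_S1 = 2683/3072
  a_S2 = 2009/3072
  a_S3 = 583/1024

Starting state is S3, so the absorption probability is a_S3 = 583/1024.

Answer: 583/1024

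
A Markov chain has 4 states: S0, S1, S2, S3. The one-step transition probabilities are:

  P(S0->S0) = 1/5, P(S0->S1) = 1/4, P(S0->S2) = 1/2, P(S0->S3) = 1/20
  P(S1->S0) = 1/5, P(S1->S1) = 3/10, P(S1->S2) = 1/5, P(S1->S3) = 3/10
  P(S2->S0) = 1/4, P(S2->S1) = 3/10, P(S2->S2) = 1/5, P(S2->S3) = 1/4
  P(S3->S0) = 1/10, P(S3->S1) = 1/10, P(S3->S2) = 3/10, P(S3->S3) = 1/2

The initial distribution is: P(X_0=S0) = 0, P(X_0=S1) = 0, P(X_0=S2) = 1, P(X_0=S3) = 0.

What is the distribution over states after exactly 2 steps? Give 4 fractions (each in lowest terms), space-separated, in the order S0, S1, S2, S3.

Answer: 37/200 19/80 3/10 111/400

Derivation:
Propagating the distribution step by step (d_{t+1} = d_t * P):
d_0 = (S0=0, S1=0, S2=1, S3=0)
  d_1[S0] = 0*1/5 + 0*1/5 + 1*1/4 + 0*1/10 = 1/4
  d_1[S1] = 0*1/4 + 0*3/10 + 1*3/10 + 0*1/10 = 3/10
  d_1[S2] = 0*1/2 + 0*1/5 + 1*1/5 + 0*3/10 = 1/5
  d_1[S3] = 0*1/20 + 0*3/10 + 1*1/4 + 0*1/2 = 1/4
d_1 = (S0=1/4, S1=3/10, S2=1/5, S3=1/4)
  d_2[S0] = 1/4*1/5 + 3/10*1/5 + 1/5*1/4 + 1/4*1/10 = 37/200
  d_2[S1] = 1/4*1/4 + 3/10*3/10 + 1/5*3/10 + 1/4*1/10 = 19/80
  d_2[S2] = 1/4*1/2 + 3/10*1/5 + 1/5*1/5 + 1/4*3/10 = 3/10
  d_2[S3] = 1/4*1/20 + 3/10*3/10 + 1/5*1/4 + 1/4*1/2 = 111/400
d_2 = (S0=37/200, S1=19/80, S2=3/10, S3=111/400)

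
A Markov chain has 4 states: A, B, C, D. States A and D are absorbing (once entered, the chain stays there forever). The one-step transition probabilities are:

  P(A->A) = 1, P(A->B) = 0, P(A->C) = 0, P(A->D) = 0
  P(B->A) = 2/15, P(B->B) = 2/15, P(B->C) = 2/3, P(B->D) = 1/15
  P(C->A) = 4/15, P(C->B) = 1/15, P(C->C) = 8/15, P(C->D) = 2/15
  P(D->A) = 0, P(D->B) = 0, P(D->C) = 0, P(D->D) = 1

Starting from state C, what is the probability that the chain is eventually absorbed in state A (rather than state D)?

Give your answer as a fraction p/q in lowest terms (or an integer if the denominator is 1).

Answer: 2/3

Derivation:
Let a_i = P(absorbed in A | start in state i).
Boundary conditions: a_A = 1, a_D = 0.
For each transient state i, a_i = sum_j P(i->j) * a_j:
  a_B = 2/15*a_A + 2/15*a_B + 2/3*a_C + 1/15*a_D
  a_C = 4/15*a_A + 1/15*a_B + 8/15*a_C + 2/15*a_D

Substituting a_A = 1 and a_D = 0, rearrange to (I - Q) a = r where r[i] = P(i -> A):
  [13/15, -2/3] . (a_B, a_C) = 2/15
  [-1/15, 7/15] . (a_B, a_C) = 4/15

Solving yields:
  a_B = 2/3
  a_C = 2/3

Starting state is C, so the absorption probability is a_C = 2/3.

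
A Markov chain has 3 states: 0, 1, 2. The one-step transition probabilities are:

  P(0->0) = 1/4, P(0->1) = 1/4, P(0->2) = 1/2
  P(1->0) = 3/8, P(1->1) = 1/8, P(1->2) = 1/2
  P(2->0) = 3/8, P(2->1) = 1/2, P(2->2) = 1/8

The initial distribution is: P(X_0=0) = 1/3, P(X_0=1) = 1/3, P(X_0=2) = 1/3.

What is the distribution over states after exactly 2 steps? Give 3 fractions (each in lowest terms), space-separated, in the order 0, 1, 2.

Propagating the distribution step by step (d_{t+1} = d_t * P):
d_0 = (0=1/3, 1=1/3, 2=1/3)
  d_1[0] = 1/3*1/4 + 1/3*3/8 + 1/3*3/8 = 1/3
  d_1[1] = 1/3*1/4 + 1/3*1/8 + 1/3*1/2 = 7/24
  d_1[2] = 1/3*1/2 + 1/3*1/2 + 1/3*1/8 = 3/8
d_1 = (0=1/3, 1=7/24, 2=3/8)
  d_2[0] = 1/3*1/4 + 7/24*3/8 + 3/8*3/8 = 1/3
  d_2[1] = 1/3*1/4 + 7/24*1/8 + 3/8*1/2 = 59/192
  d_2[2] = 1/3*1/2 + 7/24*1/2 + 3/8*1/8 = 23/64
d_2 = (0=1/3, 1=59/192, 2=23/64)

Answer: 1/3 59/192 23/64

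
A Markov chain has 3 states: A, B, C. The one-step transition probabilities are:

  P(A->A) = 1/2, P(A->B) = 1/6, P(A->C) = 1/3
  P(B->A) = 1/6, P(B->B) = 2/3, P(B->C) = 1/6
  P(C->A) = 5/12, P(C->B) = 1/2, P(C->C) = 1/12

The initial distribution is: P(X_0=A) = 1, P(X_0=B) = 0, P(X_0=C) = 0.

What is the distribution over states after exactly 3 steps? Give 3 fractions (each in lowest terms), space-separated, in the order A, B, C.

Propagating the distribution step by step (d_{t+1} = d_t * P):
d_0 = (A=1, B=0, C=0)
  d_1[A] = 1*1/2 + 0*1/6 + 0*5/12 = 1/2
  d_1[B] = 1*1/6 + 0*2/3 + 0*1/2 = 1/6
  d_1[C] = 1*1/3 + 0*1/6 + 0*1/12 = 1/3
d_1 = (A=1/2, B=1/6, C=1/3)
  d_2[A] = 1/2*1/2 + 1/6*1/6 + 1/3*5/12 = 5/12
  d_2[B] = 1/2*1/6 + 1/6*2/3 + 1/3*1/2 = 13/36
  d_2[C] = 1/2*1/3 + 1/6*1/6 + 1/3*1/12 = 2/9
d_2 = (A=5/12, B=13/36, C=2/9)
  d_3[A] = 5/12*1/2 + 13/36*1/6 + 2/9*5/12 = 13/36
  d_3[B] = 5/12*1/6 + 13/36*2/3 + 2/9*1/2 = 91/216
  d_3[C] = 5/12*1/3 + 13/36*1/6 + 2/9*1/12 = 47/216
d_3 = (A=13/36, B=91/216, C=47/216)

Answer: 13/36 91/216 47/216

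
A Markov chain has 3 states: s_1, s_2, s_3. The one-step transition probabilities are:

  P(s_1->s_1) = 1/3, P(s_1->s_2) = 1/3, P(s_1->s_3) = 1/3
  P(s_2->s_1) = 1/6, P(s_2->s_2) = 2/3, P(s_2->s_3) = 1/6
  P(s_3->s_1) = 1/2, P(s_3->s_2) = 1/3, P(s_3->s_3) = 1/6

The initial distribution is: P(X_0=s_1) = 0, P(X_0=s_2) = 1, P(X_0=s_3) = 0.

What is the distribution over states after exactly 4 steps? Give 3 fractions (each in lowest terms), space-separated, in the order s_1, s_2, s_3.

Propagating the distribution step by step (d_{t+1} = d_t * P):
d_0 = (s_1=0, s_2=1, s_3=0)
  d_1[s_1] = 0*1/3 + 1*1/6 + 0*1/2 = 1/6
  d_1[s_2] = 0*1/3 + 1*2/3 + 0*1/3 = 2/3
  d_1[s_3] = 0*1/3 + 1*1/6 + 0*1/6 = 1/6
d_1 = (s_1=1/6, s_2=2/3, s_3=1/6)
  d_2[s_1] = 1/6*1/3 + 2/3*1/6 + 1/6*1/2 = 1/4
  d_2[s_2] = 1/6*1/3 + 2/3*2/3 + 1/6*1/3 = 5/9
  d_2[s_3] = 1/6*1/3 + 2/3*1/6 + 1/6*1/6 = 7/36
d_2 = (s_1=1/4, s_2=5/9, s_3=7/36)
  d_3[s_1] = 1/4*1/3 + 5/9*1/6 + 7/36*1/2 = 59/216
  d_3[s_2] = 1/4*1/3 + 5/9*2/3 + 7/36*1/3 = 14/27
  d_3[s_3] = 1/4*1/3 + 5/9*1/6 + 7/36*1/6 = 5/24
d_3 = (s_1=59/216, s_2=14/27, s_3=5/24)
  d_4[s_1] = 59/216*1/3 + 14/27*1/6 + 5/24*1/2 = 365/1296
  d_4[s_2] = 59/216*1/3 + 14/27*2/3 + 5/24*1/3 = 41/81
  d_4[s_3] = 59/216*1/3 + 14/27*1/6 + 5/24*1/6 = 275/1296
d_4 = (s_1=365/1296, s_2=41/81, s_3=275/1296)

Answer: 365/1296 41/81 275/1296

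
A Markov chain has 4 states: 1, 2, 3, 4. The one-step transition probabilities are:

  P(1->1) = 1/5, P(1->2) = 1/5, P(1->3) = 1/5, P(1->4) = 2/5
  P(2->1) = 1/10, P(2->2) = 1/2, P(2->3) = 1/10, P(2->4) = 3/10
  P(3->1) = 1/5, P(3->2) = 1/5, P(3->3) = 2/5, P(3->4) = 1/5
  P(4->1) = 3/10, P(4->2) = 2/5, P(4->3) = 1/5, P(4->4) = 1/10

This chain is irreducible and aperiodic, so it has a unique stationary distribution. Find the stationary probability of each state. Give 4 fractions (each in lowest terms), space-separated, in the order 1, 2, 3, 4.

Answer: 7/37 66/185 38/185 46/185

Derivation:
The stationary distribution satisfies pi = pi * P, i.e.:
  pi_1 = 1/5*pi_1 + 1/10*pi_2 + 1/5*pi_3 + 3/10*pi_4
  pi_2 = 1/5*pi_1 + 1/2*pi_2 + 1/5*pi_3 + 2/5*pi_4
  pi_3 = 1/5*pi_1 + 1/10*pi_2 + 2/5*pi_3 + 1/5*pi_4
  pi_4 = 2/5*pi_1 + 3/10*pi_2 + 1/5*pi_3 + 1/10*pi_4
with normalization: pi_1 + pi_2 + pi_3 + pi_4 = 1.

Using the first 3 balance equations plus normalization, the linear system A*pi = b is:
  [-4/5, 1/10, 1/5, 3/10] . pi = 0
  [1/5, -1/2, 1/5, 2/5] . pi = 0
  [1/5, 1/10, -3/5, 1/5] . pi = 0
  [1, 1, 1, 1] . pi = 1

Solving yields:
  pi_1 = 7/37
  pi_2 = 66/185
  pi_3 = 38/185
  pi_4 = 46/185

Verification (pi * P):
  7/37*1/5 + 66/185*1/10 + 38/185*1/5 + 46/185*3/10 = 7/37 = pi_1  (ok)
  7/37*1/5 + 66/185*1/2 + 38/185*1/5 + 46/185*2/5 = 66/185 = pi_2  (ok)
  7/37*1/5 + 66/185*1/10 + 38/185*2/5 + 46/185*1/5 = 38/185 = pi_3  (ok)
  7/37*2/5 + 66/185*3/10 + 38/185*1/5 + 46/185*1/10 = 46/185 = pi_4  (ok)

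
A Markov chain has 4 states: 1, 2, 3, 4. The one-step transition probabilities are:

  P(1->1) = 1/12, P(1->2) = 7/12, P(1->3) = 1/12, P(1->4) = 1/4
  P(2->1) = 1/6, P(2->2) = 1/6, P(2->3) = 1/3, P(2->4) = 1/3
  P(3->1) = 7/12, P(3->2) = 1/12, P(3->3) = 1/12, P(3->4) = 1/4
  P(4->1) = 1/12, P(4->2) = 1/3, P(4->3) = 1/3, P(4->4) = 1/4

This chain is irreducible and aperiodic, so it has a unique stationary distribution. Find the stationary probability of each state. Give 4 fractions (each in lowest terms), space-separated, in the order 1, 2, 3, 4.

Answer: 33/151 43/151 101/453 124/453

Derivation:
The stationary distribution satisfies pi = pi * P, i.e.:
  pi_1 = 1/12*pi_1 + 1/6*pi_2 + 7/12*pi_3 + 1/12*pi_4
  pi_2 = 7/12*pi_1 + 1/6*pi_2 + 1/12*pi_3 + 1/3*pi_4
  pi_3 = 1/12*pi_1 + 1/3*pi_2 + 1/12*pi_3 + 1/3*pi_4
  pi_4 = 1/4*pi_1 + 1/3*pi_2 + 1/4*pi_3 + 1/4*pi_4
with normalization: pi_1 + pi_2 + pi_3 + pi_4 = 1.

Using the first 3 balance equations plus normalization, the linear system A*pi = b is:
  [-11/12, 1/6, 7/12, 1/12] . pi = 0
  [7/12, -5/6, 1/12, 1/3] . pi = 0
  [1/12, 1/3, -11/12, 1/3] . pi = 0
  [1, 1, 1, 1] . pi = 1

Solving yields:
  pi_1 = 33/151
  pi_2 = 43/151
  pi_3 = 101/453
  pi_4 = 124/453

Verification (pi * P):
  33/151*1/12 + 43/151*1/6 + 101/453*7/12 + 124/453*1/12 = 33/151 = pi_1  (ok)
  33/151*7/12 + 43/151*1/6 + 101/453*1/12 + 124/453*1/3 = 43/151 = pi_2  (ok)
  33/151*1/12 + 43/151*1/3 + 101/453*1/12 + 124/453*1/3 = 101/453 = pi_3  (ok)
  33/151*1/4 + 43/151*1/3 + 101/453*1/4 + 124/453*1/4 = 124/453 = pi_4  (ok)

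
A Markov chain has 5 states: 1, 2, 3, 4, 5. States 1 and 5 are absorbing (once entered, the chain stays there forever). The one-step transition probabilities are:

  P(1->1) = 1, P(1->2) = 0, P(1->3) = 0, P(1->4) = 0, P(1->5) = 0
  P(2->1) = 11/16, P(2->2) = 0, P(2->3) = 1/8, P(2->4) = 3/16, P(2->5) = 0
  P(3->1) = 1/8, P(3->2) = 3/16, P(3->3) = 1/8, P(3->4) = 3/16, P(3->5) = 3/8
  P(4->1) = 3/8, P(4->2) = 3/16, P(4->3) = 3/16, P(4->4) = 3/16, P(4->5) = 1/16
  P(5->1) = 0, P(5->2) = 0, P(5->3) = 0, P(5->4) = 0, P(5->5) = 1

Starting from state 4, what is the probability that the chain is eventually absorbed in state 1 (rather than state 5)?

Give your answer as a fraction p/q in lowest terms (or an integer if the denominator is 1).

Answer: 1977/2519

Derivation:
Let a_i = P(absorbed in 1 | start in state i).
Boundary conditions: a_1 = 1, a_5 = 0.
For each transient state i, a_i = sum_j P(i->j) * a_j:
  a_2 = 11/16*a_1 + 0*a_2 + 1/8*a_3 + 3/16*a_4 + 0*a_5
  a_3 = 1/8*a_1 + 3/16*a_2 + 1/8*a_3 + 3/16*a_4 + 3/8*a_5
  a_4 = 3/8*a_1 + 3/16*a_2 + 3/16*a_3 + 3/16*a_4 + 1/16*a_5

Substituting a_1 = 1 and a_5 = 0, rearrange to (I - Q) a = r where r[i] = P(i -> 1):
  [1, -1/8, -3/16] . (a_2, a_3, a_4) = 11/16
  [-3/16, 7/8, -3/16] . (a_2, a_3, a_4) = 1/8
  [-3/16, -3/16, 13/16] . (a_2, a_3, a_4) = 3/8

Solving yields:
  a_2 = 2261/2519
  a_3 = 1268/2519
  a_4 = 1977/2519

Starting state is 4, so the absorption probability is a_4 = 1977/2519.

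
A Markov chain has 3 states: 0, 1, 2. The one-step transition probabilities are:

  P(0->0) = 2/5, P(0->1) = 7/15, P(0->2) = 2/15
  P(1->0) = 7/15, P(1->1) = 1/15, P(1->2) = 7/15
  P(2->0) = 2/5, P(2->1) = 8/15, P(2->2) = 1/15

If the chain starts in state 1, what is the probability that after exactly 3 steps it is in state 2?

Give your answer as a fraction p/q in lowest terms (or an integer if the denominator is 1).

Computing P^3 by repeated multiplication:
P^1 =
  0: [2/5, 7/15, 2/15]
  1: [7/15, 1/15, 7/15]
  2: [2/5, 8/15, 1/15]
P^2 =
  0: [97/225, 13/45, 7/25]
  1: [91/225, 106/225, 28/225]
  2: [98/225, 58/225, 23/75]
P^3 =
  0: [283/675, 416/1125, 712/3375]
  1: [1456/3375, 967/3375, 952/3375]
  2: [1408/3375, 48/125, 671/3375]

(P^3)[1 -> 2] = 952/3375

Answer: 952/3375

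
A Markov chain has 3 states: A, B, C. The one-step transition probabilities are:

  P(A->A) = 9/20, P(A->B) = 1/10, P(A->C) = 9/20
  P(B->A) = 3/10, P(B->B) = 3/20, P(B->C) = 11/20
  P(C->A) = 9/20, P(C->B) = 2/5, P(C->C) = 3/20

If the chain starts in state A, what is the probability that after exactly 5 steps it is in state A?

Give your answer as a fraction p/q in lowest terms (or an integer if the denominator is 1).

Answer: 333189/800000

Derivation:
Computing P^5 by repeated multiplication:
P^1 =
  A: [9/20, 1/10, 9/20]
  B: [3/10, 3/20, 11/20]
  C: [9/20, 2/5, 3/20]
P^2 =
  A: [87/200, 6/25, 13/40]
  B: [171/400, 109/400, 3/10]
  C: [39/100, 33/200, 89/200]
P^3 =
  A: [207/500, 419/2000, 753/2000]
  B: [3273/8000, 1629/8000, 1549/4000]
  C: [1701/4000, 967/4000, 333/1000]
P^4 =
  A: [16743/40000, 8937/40000, 179/500]
  B: [67113/160000, 36217/160000, 5667/16000]
  C: [33099/80000, 16959/80000, 14971/40000]
P^5 =
  A: [333189/800000, 174857/800000, 145977/400000]
  B: [1331349/3200000, 696237/3200000, 586207/1600000]
  C: [669123/1600000, 356611/1600000, 287133/800000]

(P^5)[A -> A] = 333189/800000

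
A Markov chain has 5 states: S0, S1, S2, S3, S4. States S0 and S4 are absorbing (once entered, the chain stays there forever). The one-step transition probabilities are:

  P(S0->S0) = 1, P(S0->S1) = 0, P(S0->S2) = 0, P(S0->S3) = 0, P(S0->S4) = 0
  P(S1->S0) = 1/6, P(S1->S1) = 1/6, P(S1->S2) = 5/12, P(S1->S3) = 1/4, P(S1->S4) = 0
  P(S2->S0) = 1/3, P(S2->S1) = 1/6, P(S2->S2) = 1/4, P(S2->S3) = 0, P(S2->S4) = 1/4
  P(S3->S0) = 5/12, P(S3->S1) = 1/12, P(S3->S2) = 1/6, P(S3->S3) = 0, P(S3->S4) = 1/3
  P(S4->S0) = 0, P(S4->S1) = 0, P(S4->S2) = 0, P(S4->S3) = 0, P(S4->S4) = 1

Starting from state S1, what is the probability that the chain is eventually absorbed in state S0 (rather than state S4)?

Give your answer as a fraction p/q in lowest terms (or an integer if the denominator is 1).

Let a_i = P(absorbed in S0 | start in state i).
Boundary conditions: a_S0 = 1, a_S4 = 0.
For each transient state i, a_i = sum_j P(i->j) * a_j:
  a_S1 = 1/6*a_S0 + 1/6*a_S1 + 5/12*a_S2 + 1/4*a_S3 + 0*a_S4
  a_S2 = 1/3*a_S0 + 1/6*a_S1 + 1/4*a_S2 + 0*a_S3 + 1/4*a_S4
  a_S3 = 5/12*a_S0 + 1/12*a_S1 + 1/6*a_S2 + 0*a_S3 + 1/3*a_S4

Substituting a_S0 = 1 and a_S4 = 0, rearrange to (I - Q) a = r where r[i] = P(i -> S0):
  [5/6, -5/12, -1/4] . (a_S1, a_S2, a_S3) = 1/6
  [-1/6, 3/4, 0] . (a_S1, a_S2, a_S3) = 1/3
  [-1/12, -1/6, 1] . (a_S1, a_S2, a_S3) = 5/12

Solving yields:
  a_S1 = 205/307
  a_S2 = 182/307
  a_S3 = 526/921

Starting state is S1, so the absorption probability is a_S1 = 205/307.

Answer: 205/307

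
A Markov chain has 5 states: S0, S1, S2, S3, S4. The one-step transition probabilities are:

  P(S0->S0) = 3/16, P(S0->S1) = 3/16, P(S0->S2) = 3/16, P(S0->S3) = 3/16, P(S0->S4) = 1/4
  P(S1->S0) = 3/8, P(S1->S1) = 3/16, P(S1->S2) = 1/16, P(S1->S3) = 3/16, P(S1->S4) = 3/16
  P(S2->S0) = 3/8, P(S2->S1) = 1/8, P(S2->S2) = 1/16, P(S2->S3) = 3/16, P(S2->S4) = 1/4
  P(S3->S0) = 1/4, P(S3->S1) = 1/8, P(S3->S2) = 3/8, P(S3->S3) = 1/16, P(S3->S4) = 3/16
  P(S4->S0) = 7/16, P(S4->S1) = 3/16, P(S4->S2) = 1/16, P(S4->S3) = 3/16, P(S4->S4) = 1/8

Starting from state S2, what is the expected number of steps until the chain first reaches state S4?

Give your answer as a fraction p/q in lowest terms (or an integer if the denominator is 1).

Answer: 27360/6293

Derivation:
Let h_i = expected steps to first reach S4 from state i.
Boundary: h_S4 = 0.
First-step equations for the other states:
  h_S0 = 1 + 3/16*h_S0 + 3/16*h_S1 + 3/16*h_S2 + 3/16*h_S3 + 1/4*h_S4
  h_S1 = 1 + 3/8*h_S0 + 3/16*h_S1 + 1/16*h_S2 + 3/16*h_S3 + 3/16*h_S4
  h_S2 = 1 + 3/8*h_S0 + 1/8*h_S1 + 1/16*h_S2 + 3/16*h_S3 + 1/4*h_S4
  h_S3 = 1 + 1/4*h_S0 + 1/8*h_S1 + 3/8*h_S2 + 1/16*h_S3 + 3/16*h_S4

Substituting h_S4 = 0 and rearranging gives the linear system (I - Q) h = 1:
  [13/16, -3/16, -3/16, -3/16] . (h_S0, h_S1, h_S2, h_S3) = 1
  [-3/8, 13/16, -1/16, -3/16] . (h_S0, h_S1, h_S2, h_S3) = 1
  [-3/8, -1/8, 15/16, -3/16] . (h_S0, h_S1, h_S2, h_S3) = 1
  [-1/4, -1/8, -3/8, 15/16] . (h_S0, h_S1, h_S2, h_S3) = 1

Solving yields:
  h_S0 = 27456/6293
  h_S1 = 29184/6293
  h_S2 = 27360/6293
  h_S3 = 86608/18879

Starting state is S2, so the expected hitting time is h_S2 = 27360/6293.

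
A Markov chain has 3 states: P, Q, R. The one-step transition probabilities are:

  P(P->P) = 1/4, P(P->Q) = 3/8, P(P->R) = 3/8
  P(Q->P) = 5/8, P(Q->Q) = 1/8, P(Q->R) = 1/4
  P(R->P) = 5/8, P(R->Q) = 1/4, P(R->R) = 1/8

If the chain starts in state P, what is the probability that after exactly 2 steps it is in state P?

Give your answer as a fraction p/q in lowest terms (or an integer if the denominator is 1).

Answer: 17/32

Derivation:
Computing P^2 by repeated multiplication:
P^1 =
  P: [1/4, 3/8, 3/8]
  Q: [5/8, 1/8, 1/4]
  R: [5/8, 1/4, 1/8]
P^2 =
  P: [17/32, 15/64, 15/64]
  Q: [25/64, 5/16, 19/64]
  R: [25/64, 19/64, 5/16]

(P^2)[P -> P] = 17/32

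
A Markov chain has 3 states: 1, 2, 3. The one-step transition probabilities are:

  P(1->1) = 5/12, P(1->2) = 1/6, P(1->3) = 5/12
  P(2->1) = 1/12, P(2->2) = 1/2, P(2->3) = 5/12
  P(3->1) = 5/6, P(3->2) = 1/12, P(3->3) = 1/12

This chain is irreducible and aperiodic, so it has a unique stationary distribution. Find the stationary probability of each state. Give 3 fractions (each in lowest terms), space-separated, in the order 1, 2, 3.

The stationary distribution satisfies pi = pi * P, i.e.:
  pi_1 = 5/12*pi_1 + 1/12*pi_2 + 5/6*pi_3
  pi_2 = 1/6*pi_1 + 1/2*pi_2 + 1/12*pi_3
  pi_3 = 5/12*pi_1 + 5/12*pi_2 + 1/12*pi_3
with normalization: pi_1 + pi_2 + pi_3 = 1.

Using the first 2 balance equations plus normalization, the linear system A*pi = b is:
  [-7/12, 1/12, 5/6] . pi = 0
  [1/6, -1/2, 1/12] . pi = 0
  [1, 1, 1] . pi = 1

Solving yields:
  pi_1 = 61/128
  pi_2 = 27/128
  pi_3 = 5/16

Verification (pi * P):
  61/128*5/12 + 27/128*1/12 + 5/16*5/6 = 61/128 = pi_1  (ok)
  61/128*1/6 + 27/128*1/2 + 5/16*1/12 = 27/128 = pi_2  (ok)
  61/128*5/12 + 27/128*5/12 + 5/16*1/12 = 5/16 = pi_3  (ok)

Answer: 61/128 27/128 5/16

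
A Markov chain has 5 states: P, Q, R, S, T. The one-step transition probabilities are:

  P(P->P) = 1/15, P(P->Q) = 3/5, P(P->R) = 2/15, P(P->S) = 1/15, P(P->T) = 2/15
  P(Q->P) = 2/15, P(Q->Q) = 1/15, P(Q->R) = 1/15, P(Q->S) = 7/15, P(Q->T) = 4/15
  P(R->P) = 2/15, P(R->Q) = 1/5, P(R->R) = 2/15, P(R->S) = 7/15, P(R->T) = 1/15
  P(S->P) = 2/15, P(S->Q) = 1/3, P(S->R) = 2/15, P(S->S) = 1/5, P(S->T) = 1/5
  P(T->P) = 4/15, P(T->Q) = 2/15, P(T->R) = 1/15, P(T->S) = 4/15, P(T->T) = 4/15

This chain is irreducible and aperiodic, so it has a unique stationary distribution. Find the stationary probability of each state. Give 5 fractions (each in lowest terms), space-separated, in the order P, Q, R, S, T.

Answer: 4827/31999 8046/31999 299/2909 9220/31999 6617/31999

Derivation:
The stationary distribution satisfies pi = pi * P, i.e.:
  pi_P = 1/15*pi_P + 2/15*pi_Q + 2/15*pi_R + 2/15*pi_S + 4/15*pi_T
  pi_Q = 3/5*pi_P + 1/15*pi_Q + 1/5*pi_R + 1/3*pi_S + 2/15*pi_T
  pi_R = 2/15*pi_P + 1/15*pi_Q + 2/15*pi_R + 2/15*pi_S + 1/15*pi_T
  pi_S = 1/15*pi_P + 7/15*pi_Q + 7/15*pi_R + 1/5*pi_S + 4/15*pi_T
  pi_T = 2/15*pi_P + 4/15*pi_Q + 1/15*pi_R + 1/5*pi_S + 4/15*pi_T
with normalization: pi_P + pi_Q + pi_R + pi_S + pi_T = 1.

Using the first 4 balance equations plus normalization, the linear system A*pi = b is:
  [-14/15, 2/15, 2/15, 2/15, 4/15] . pi = 0
  [3/5, -14/15, 1/5, 1/3, 2/15] . pi = 0
  [2/15, 1/15, -13/15, 2/15, 1/15] . pi = 0
  [1/15, 7/15, 7/15, -4/5, 4/15] . pi = 0
  [1, 1, 1, 1, 1] . pi = 1

Solving yields:
  pi_P = 4827/31999
  pi_Q = 8046/31999
  pi_R = 299/2909
  pi_S = 9220/31999
  pi_T = 6617/31999

Verification (pi * P):
  4827/31999*1/15 + 8046/31999*2/15 + 299/2909*2/15 + 9220/31999*2/15 + 6617/31999*4/15 = 4827/31999 = pi_P  (ok)
  4827/31999*3/5 + 8046/31999*1/15 + 299/2909*1/5 + 9220/31999*1/3 + 6617/31999*2/15 = 8046/31999 = pi_Q  (ok)
  4827/31999*2/15 + 8046/31999*1/15 + 299/2909*2/15 + 9220/31999*2/15 + 6617/31999*1/15 = 299/2909 = pi_R  (ok)
  4827/31999*1/15 + 8046/31999*7/15 + 299/2909*7/15 + 9220/31999*1/5 + 6617/31999*4/15 = 9220/31999 = pi_S  (ok)
  4827/31999*2/15 + 8046/31999*4/15 + 299/2909*1/15 + 9220/31999*1/5 + 6617/31999*4/15 = 6617/31999 = pi_T  (ok)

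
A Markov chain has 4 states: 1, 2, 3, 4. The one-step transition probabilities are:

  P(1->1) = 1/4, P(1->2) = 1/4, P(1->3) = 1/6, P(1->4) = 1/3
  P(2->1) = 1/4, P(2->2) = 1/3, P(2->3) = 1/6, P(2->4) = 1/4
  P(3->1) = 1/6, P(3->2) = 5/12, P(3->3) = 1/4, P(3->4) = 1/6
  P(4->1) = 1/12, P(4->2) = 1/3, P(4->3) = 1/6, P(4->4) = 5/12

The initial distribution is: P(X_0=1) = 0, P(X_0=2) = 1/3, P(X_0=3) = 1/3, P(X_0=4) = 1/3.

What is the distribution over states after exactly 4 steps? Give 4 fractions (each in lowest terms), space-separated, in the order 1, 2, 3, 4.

Propagating the distribution step by step (d_{t+1} = d_t * P):
d_0 = (1=0, 2=1/3, 3=1/3, 4=1/3)
  d_1[1] = 0*1/4 + 1/3*1/4 + 1/3*1/6 + 1/3*1/12 = 1/6
  d_1[2] = 0*1/4 + 1/3*1/3 + 1/3*5/12 + 1/3*1/3 = 13/36
  d_1[3] = 0*1/6 + 1/3*1/6 + 1/3*1/4 + 1/3*1/6 = 7/36
  d_1[4] = 0*1/3 + 1/3*1/4 + 1/3*1/6 + 1/3*5/12 = 5/18
d_1 = (1=1/6, 2=13/36, 3=7/36, 4=5/18)
  d_2[1] = 1/6*1/4 + 13/36*1/4 + 7/36*1/6 + 5/18*1/12 = 3/16
  d_2[2] = 1/6*1/4 + 13/36*1/3 + 7/36*5/12 + 5/18*1/3 = 145/432
  d_2[3] = 1/6*1/6 + 13/36*1/6 + 7/36*1/4 + 5/18*1/6 = 79/432
  d_2[4] = 1/6*1/3 + 13/36*1/4 + 7/36*1/6 + 5/18*5/12 = 127/432
d_2 = (1=3/16, 2=145/432, 3=79/432, 4=127/432)
  d_3[1] = 3/16*1/4 + 145/432*1/4 + 79/432*1/6 + 127/432*1/12 = 107/576
  d_3[2] = 3/16*1/4 + 145/432*1/3 + 79/432*5/12 + 127/432*1/3 = 863/2592
  d_3[3] = 3/16*1/6 + 145/432*1/6 + 79/432*1/4 + 127/432*1/6 = 943/5184
  d_3[4] = 3/16*1/3 + 145/432*1/4 + 79/432*1/6 + 127/432*5/12 = 97/324
d_3 = (1=107/576, 2=863/2592, 3=943/5184, 4=97/324)
  d_4[1] = 107/576*1/4 + 863/2592*1/4 + 943/5184*1/6 + 97/324*1/12 = 3835/20736
  d_4[2] = 107/576*1/4 + 863/2592*1/3 + 943/5184*5/12 + 97/324*1/3 = 5179/15552
  d_4[3] = 107/576*1/6 + 863/2592*1/6 + 943/5184*1/4 + 97/324*1/6 = 11311/62208
  d_4[4] = 107/576*1/3 + 863/2592*1/4 + 943/5184*1/6 + 97/324*5/12 = 4669/15552
d_4 = (1=3835/20736, 2=5179/15552, 3=11311/62208, 4=4669/15552)

Answer: 3835/20736 5179/15552 11311/62208 4669/15552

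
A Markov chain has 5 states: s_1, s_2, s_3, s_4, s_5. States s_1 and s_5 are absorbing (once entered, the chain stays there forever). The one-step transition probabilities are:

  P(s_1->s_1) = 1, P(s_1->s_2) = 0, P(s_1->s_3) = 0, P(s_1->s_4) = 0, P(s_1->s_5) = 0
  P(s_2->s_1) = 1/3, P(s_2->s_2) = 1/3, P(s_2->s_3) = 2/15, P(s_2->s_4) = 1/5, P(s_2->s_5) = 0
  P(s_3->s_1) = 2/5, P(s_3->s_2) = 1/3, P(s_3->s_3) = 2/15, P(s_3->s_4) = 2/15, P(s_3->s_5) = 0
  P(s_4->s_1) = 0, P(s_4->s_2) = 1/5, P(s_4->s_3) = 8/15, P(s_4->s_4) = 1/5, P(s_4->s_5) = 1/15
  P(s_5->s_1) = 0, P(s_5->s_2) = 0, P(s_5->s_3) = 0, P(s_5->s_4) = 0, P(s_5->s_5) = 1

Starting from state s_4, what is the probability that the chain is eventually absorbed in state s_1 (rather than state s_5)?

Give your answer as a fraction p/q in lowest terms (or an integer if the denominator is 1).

Answer: 911/1031

Derivation:
Let a_i = P(absorbed in s_1 | start in state i).
Boundary conditions: a_s_1 = 1, a_s_5 = 0.
For each transient state i, a_i = sum_j P(i->j) * a_j:
  a_s_2 = 1/3*a_s_1 + 1/3*a_s_2 + 2/15*a_s_3 + 1/5*a_s_4 + 0*a_s_5
  a_s_3 = 2/5*a_s_1 + 1/3*a_s_2 + 2/15*a_s_3 + 2/15*a_s_4 + 0*a_s_5
  a_s_4 = 0*a_s_1 + 1/5*a_s_2 + 8/15*a_s_3 + 1/5*a_s_4 + 1/15*a_s_5

Substituting a_s_1 = 1 and a_s_5 = 0, rearrange to (I - Q) a = r where r[i] = P(i -> s_1):
  [2/3, -2/15, -1/5] . (a_s_2, a_s_3, a_s_4) = 1/3
  [-1/3, 13/15, -2/15] . (a_s_2, a_s_3, a_s_4) = 2/5
  [-1/5, -8/15, 4/5] . (a_s_2, a_s_3, a_s_4) = 0

Solving yields:
  a_s_2 = 988/1031
  a_s_3 = 996/1031
  a_s_4 = 911/1031

Starting state is s_4, so the absorption probability is a_s_4 = 911/1031.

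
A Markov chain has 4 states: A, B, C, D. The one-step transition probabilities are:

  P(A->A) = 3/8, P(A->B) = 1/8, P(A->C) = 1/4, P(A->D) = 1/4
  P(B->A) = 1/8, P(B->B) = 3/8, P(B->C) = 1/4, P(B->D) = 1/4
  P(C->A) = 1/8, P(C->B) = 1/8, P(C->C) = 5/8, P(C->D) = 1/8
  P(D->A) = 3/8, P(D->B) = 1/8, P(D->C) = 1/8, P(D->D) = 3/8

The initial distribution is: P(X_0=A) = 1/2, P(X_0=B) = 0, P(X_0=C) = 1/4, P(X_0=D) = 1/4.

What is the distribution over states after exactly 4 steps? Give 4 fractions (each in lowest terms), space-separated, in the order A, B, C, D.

Answer: 507/2048 85/512 1433/4096 969/4096

Derivation:
Propagating the distribution step by step (d_{t+1} = d_t * P):
d_0 = (A=1/2, B=0, C=1/4, D=1/4)
  d_1[A] = 1/2*3/8 + 0*1/8 + 1/4*1/8 + 1/4*3/8 = 5/16
  d_1[B] = 1/2*1/8 + 0*3/8 + 1/4*1/8 + 1/4*1/8 = 1/8
  d_1[C] = 1/2*1/4 + 0*1/4 + 1/4*5/8 + 1/4*1/8 = 5/16
  d_1[D] = 1/2*1/4 + 0*1/4 + 1/4*1/8 + 1/4*3/8 = 1/4
d_1 = (A=5/16, B=1/8, C=5/16, D=1/4)
  d_2[A] = 5/16*3/8 + 1/8*1/8 + 5/16*1/8 + 1/4*3/8 = 17/64
  d_2[B] = 5/16*1/8 + 1/8*3/8 + 5/16*1/8 + 1/4*1/8 = 5/32
  d_2[C] = 5/16*1/4 + 1/8*1/4 + 5/16*5/8 + 1/4*1/8 = 43/128
  d_2[D] = 5/16*1/4 + 1/8*1/4 + 5/16*1/8 + 1/4*3/8 = 31/128
d_2 = (A=17/64, B=5/32, C=43/128, D=31/128)
  d_3[A] = 17/64*3/8 + 5/32*1/8 + 43/128*1/8 + 31/128*3/8 = 129/512
  d_3[B] = 17/64*1/8 + 5/32*3/8 + 43/128*1/8 + 31/128*1/8 = 21/128
  d_3[C] = 17/64*1/4 + 5/32*1/4 + 43/128*5/8 + 31/128*1/8 = 177/512
  d_3[D] = 17/64*1/4 + 5/32*1/4 + 43/128*1/8 + 31/128*3/8 = 61/256
d_3 = (A=129/512, B=21/128, C=177/512, D=61/256)
  d_4[A] = 129/512*3/8 + 21/128*1/8 + 177/512*1/8 + 61/256*3/8 = 507/2048
  d_4[B] = 129/512*1/8 + 21/128*3/8 + 177/512*1/8 + 61/256*1/8 = 85/512
  d_4[C] = 129/512*1/4 + 21/128*1/4 + 177/512*5/8 + 61/256*1/8 = 1433/4096
  d_4[D] = 129/512*1/4 + 21/128*1/4 + 177/512*1/8 + 61/256*3/8 = 969/4096
d_4 = (A=507/2048, B=85/512, C=1433/4096, D=969/4096)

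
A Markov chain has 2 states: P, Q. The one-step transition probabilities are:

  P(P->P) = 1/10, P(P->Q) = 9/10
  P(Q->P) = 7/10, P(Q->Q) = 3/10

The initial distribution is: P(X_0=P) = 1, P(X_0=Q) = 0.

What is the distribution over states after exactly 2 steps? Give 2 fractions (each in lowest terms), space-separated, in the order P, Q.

Propagating the distribution step by step (d_{t+1} = d_t * P):
d_0 = (P=1, Q=0)
  d_1[P] = 1*1/10 + 0*7/10 = 1/10
  d_1[Q] = 1*9/10 + 0*3/10 = 9/10
d_1 = (P=1/10, Q=9/10)
  d_2[P] = 1/10*1/10 + 9/10*7/10 = 16/25
  d_2[Q] = 1/10*9/10 + 9/10*3/10 = 9/25
d_2 = (P=16/25, Q=9/25)

Answer: 16/25 9/25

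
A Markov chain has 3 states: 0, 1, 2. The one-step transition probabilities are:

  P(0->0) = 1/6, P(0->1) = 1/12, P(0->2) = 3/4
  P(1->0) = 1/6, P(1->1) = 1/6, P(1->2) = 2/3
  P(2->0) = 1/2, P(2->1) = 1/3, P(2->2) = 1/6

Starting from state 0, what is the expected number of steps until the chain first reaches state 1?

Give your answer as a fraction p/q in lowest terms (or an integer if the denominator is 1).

Let h_i = expected steps to first reach 1 from state i.
Boundary: h_1 = 0.
First-step equations for the other states:
  h_0 = 1 + 1/6*h_0 + 1/12*h_1 + 3/4*h_2
  h_2 = 1 + 1/2*h_0 + 1/3*h_1 + 1/6*h_2

Substituting h_1 = 0 and rearranging gives the linear system (I - Q) h = 1:
  [5/6, -3/4] . (h_0, h_2) = 1
  [-1/2, 5/6] . (h_0, h_2) = 1

Solving yields:
  h_0 = 114/23
  h_2 = 96/23

Starting state is 0, so the expected hitting time is h_0 = 114/23.

Answer: 114/23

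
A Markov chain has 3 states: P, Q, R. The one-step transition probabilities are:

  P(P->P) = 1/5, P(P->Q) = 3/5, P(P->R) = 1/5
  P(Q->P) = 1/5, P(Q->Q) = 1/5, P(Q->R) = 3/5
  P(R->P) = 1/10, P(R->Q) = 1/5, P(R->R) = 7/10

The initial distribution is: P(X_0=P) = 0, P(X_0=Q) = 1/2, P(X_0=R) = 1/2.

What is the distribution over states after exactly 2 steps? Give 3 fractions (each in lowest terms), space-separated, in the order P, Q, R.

Propagating the distribution step by step (d_{t+1} = d_t * P):
d_0 = (P=0, Q=1/2, R=1/2)
  d_1[P] = 0*1/5 + 1/2*1/5 + 1/2*1/10 = 3/20
  d_1[Q] = 0*3/5 + 1/2*1/5 + 1/2*1/5 = 1/5
  d_1[R] = 0*1/5 + 1/2*3/5 + 1/2*7/10 = 13/20
d_1 = (P=3/20, Q=1/5, R=13/20)
  d_2[P] = 3/20*1/5 + 1/5*1/5 + 13/20*1/10 = 27/200
  d_2[Q] = 3/20*3/5 + 1/5*1/5 + 13/20*1/5 = 13/50
  d_2[R] = 3/20*1/5 + 1/5*3/5 + 13/20*7/10 = 121/200
d_2 = (P=27/200, Q=13/50, R=121/200)

Answer: 27/200 13/50 121/200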